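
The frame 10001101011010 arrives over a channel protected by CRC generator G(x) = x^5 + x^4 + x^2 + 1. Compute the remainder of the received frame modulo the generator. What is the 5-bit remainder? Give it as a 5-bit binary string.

00111

Modulo-2 division of 10001101011010 by 110101:
  pos 0: 100011 XOR 110101 = 010110
  pos 1: 101100 XOR 110101 = 011001
  pos 2: 110011 XOR 110101 = 000110
  pos 5: 110011 XOR 110101 = 000110
  pos 8: 110010 XOR 110101 = 000111
Remainder = 00111 (nonzero — an error is detected).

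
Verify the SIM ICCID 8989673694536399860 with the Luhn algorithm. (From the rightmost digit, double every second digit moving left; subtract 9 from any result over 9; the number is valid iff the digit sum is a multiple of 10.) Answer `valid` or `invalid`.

valid

From the right, keep odd positions and double even positions (subtract 9 from any doubled value over 9):
  doubled (positions 2,4,...): 3 9 6 6 8 3 5 9 9 → sum 58
  kept (positions 1,3,...): 0 8 9 6 5 9 3 6 8 8 → sum 62
Total = 120.
120 mod 10 = 0, so the number is valid.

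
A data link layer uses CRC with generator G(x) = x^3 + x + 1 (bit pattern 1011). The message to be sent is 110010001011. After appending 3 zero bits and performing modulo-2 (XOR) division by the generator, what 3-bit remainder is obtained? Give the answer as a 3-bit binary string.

111

Append 3 zeros: 110010001011000. Divide by 1011 (XOR where the leading bit is 1):
  pos 0: 1100 XOR 1011 = 0111
  pos 1: 1111 XOR 1011 = 0100
  pos 2: 1000 XOR 1011 = 0011
  pos 4: 1100 XOR 1011 = 0111
  pos 5: 1111 XOR 1011 = 0100
  pos 6: 1000 XOR 1011 = 0011
  pos 8: 1111 XOR 1011 = 0100
  pos 9: 1000 XOR 1011 = 0011
  pos 11: 1100 XOR 1011 = 0111
Remainder (last 3 bits) = 111. This is the CRC / FCS.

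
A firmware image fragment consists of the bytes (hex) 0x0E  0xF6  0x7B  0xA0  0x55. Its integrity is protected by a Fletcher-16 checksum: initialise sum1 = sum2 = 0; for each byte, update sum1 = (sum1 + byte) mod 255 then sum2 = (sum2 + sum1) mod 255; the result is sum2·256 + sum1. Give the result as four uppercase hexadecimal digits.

2B76

Running sums (mod 255):
  after byte 0 (0x0E): sum1=14, sum2=14
  after byte 1 (0xF6): sum1=5, sum2=19
  after byte 2 (0x7B): sum1=128, sum2=147
  after byte 3 (0xA0): sum1=33, sum2=180
  after byte 4 (0x55): sum1=118, sum2=43
Checksum = sum2·256 + sum1 = 43·256 + 118 = 11126 = 0x2B76.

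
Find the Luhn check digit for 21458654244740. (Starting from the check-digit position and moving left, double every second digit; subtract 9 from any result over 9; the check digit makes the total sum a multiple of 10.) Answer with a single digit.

Partial digits right→left: 0 4 7 4 4 2 4 5 6 8 5 4 1 2
Double every second digit counting from the check-digit position (so the 1st, 3rd, 5th, ... of the partial from the right).
  doubled (with −9 where >9): 0 5 8 8 3 1 2 → sum 27
  kept as-is: 4 4 2 5 8 4 2 → sum 29
Total = 27 + 29 = 56.
Check digit = (10 − (56 mod 10)) mod 10 = 4.

4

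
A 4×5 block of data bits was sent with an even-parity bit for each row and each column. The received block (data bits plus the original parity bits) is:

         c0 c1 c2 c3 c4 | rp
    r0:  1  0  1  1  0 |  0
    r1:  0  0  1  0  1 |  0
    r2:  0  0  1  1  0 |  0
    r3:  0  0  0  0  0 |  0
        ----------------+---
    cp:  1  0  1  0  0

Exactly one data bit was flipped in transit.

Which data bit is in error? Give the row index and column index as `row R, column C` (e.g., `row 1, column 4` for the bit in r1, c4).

row 0, column 4

Recompute each row's even parity and compare to rp:
  r0: data parity 1, sent rp 0 → mismatch
  r1: data parity 0, sent rp 0 → ok
  r2: data parity 0, sent rp 0 → ok
  r3: data parity 0, sent rp 0 → ok
Recompute each column's even parity and compare to cp:
  c0: data parity 1, sent cp 1 → ok
  c1: data parity 0, sent cp 0 → ok
  c2: data parity 1, sent cp 1 → ok
  c3: data parity 0, sent cp 0 → ok
  c4: data parity 1, sent cp 0 → mismatch
Exactly one row (r0) and one column (c4) fail → the flipped bit is at their intersection.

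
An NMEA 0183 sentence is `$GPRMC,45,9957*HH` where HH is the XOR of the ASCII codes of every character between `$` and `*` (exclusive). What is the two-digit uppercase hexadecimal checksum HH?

48

XOR the ASCII codes of the payload characters:
  'G' = 0x47 → acc = 0x47
  'P' = 0x50 → acc = 0x17
  'R' = 0x52 → acc = 0x45
  'M' = 0x4D → acc = 0x08
  'C' = 0x43 → acc = 0x4B
  ',' = 0x2C → acc = 0x67
  '4' = 0x34 → acc = 0x53
  '5' = 0x35 → acc = 0x66
  ',' = 0x2C → acc = 0x4A
  '9' = 0x39 → acc = 0x73
  '9' = 0x39 → acc = 0x4A
  '5' = 0x35 → acc = 0x7F
  '7' = 0x37 → acc = 0x48
Checksum = 0x48.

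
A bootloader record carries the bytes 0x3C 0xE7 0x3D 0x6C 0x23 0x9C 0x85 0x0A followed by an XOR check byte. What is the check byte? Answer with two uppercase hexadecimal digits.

BA

XOR the bytes together:
  start with 0x3C
  0x3C ⊕ 0xE7 = 0xDB
  0xDB ⊕ 0x3D = 0xE6
  0xE6 ⊕ 0x6C = 0x8A
  0x8A ⊕ 0x23 = 0xA9
  0xA9 ⊕ 0x9C = 0x35
  0x35 ⊕ 0x85 = 0xB0
  0xB0 ⊕ 0x0A = 0xBA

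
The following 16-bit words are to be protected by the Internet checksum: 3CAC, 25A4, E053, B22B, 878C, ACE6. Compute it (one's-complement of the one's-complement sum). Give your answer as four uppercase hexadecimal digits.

D6BC

One's-complement addition (fold any carry out of bit 15 back into bit 0):
  0x3CAC + 0x25A4 = 0x06250
  0x6250 + 0xE053 = 0x142A3 → wrap carry → 0x42A4
  0x42A4 + 0xB22B = 0x0F4CF
  0xF4CF + 0x878C = 0x17C5B → wrap carry → 0x7C5C
  0x7C5C + 0xACE6 = 0x12942 → wrap carry → 0x2943
One's-complement sum = 0x2943.
Checksum = ~0x2943 & 0xFFFF = 0xD6BC.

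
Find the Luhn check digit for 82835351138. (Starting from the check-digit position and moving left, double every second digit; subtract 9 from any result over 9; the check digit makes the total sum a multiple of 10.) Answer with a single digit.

3

Partial digits right→left: 8 3 1 1 5 3 5 3 8 2 8
Double every second digit counting from the check-digit position (so the 1st, 3rd, 5th, ... of the partial from the right).
  doubled (with −9 where >9): 7 2 1 1 7 7 → sum 25
  kept as-is: 3 1 3 3 2 → sum 12
Total = 25 + 12 = 37.
Check digit = (10 − (37 mod 10)) mod 10 = 3.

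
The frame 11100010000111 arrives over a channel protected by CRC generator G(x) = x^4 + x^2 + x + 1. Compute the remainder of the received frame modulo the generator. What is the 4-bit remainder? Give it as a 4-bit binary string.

Modulo-2 division of 11100010000111 by 10111:
  pos 0: 11100 XOR 10111 = 01011
  pos 1: 10110 XOR 10111 = 00001
  pos 5: 11000 XOR 10111 = 01111
  pos 6: 11110 XOR 10111 = 01001
  pos 7: 10011 XOR 10111 = 00100
  pos 9: 10011 XOR 10111 = 00100
Remainder = 0100 (nonzero — an error is detected).

0100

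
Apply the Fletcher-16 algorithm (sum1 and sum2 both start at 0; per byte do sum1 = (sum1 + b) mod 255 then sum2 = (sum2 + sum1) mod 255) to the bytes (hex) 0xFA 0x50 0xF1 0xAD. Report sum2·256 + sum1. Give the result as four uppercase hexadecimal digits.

6EEA

Running sums (mod 255):
  after byte 0 (0xFA): sum1=250, sum2=250
  after byte 1 (0x50): sum1=75, sum2=70
  after byte 2 (0xF1): sum1=61, sum2=131
  after byte 3 (0xAD): sum1=234, sum2=110
Checksum = sum2·256 + sum1 = 110·256 + 234 = 28394 = 0x6EEA.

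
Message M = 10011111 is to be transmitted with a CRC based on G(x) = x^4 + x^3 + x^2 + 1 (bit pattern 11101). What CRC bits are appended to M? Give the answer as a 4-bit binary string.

Append 4 zeros: 100111110000. Divide by 11101 (XOR where the leading bit is 1):
  pos 0: 10011 XOR 11101 = 01110
  pos 1: 11101 XOR 11101 = 00000
  pos 6: 11000 XOR 11101 = 00101
Remainder (last 4 bits) = 1010. This is the CRC / FCS.

1010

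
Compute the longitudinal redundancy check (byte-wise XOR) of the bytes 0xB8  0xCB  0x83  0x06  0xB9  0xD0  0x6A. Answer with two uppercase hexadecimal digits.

XOR the bytes together:
  start with 0xB8
  0xB8 ⊕ 0xCB = 0x73
  0x73 ⊕ 0x83 = 0xF0
  0xF0 ⊕ 0x06 = 0xF6
  0xF6 ⊕ 0xB9 = 0x4F
  0x4F ⊕ 0xD0 = 0x9F
  0x9F ⊕ 0x6A = 0xF5

F5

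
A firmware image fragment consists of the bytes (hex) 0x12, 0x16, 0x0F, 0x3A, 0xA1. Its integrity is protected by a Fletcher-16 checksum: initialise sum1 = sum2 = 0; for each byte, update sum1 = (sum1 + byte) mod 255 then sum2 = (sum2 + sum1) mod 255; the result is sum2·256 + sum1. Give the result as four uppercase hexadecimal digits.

Running sums (mod 255):
  after byte 0 (0x12): sum1=18, sum2=18
  after byte 1 (0x16): sum1=40, sum2=58
  after byte 2 (0x0F): sum1=55, sum2=113
  after byte 3 (0x3A): sum1=113, sum2=226
  after byte 4 (0xA1): sum1=19, sum2=245
Checksum = sum2·256 + sum1 = 245·256 + 19 = 62739 = 0xF513.

F513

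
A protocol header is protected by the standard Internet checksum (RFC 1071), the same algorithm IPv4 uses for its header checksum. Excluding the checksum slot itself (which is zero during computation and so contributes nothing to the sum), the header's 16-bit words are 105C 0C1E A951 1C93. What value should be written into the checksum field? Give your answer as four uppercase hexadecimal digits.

1DA1

One's-complement addition (fold any carry out of bit 15 back into bit 0):
  0x105C + 0x0C1E = 0x01C7A
  0x1C7A + 0xA951 = 0x0C5CB
  0xC5CB + 0x1C93 = 0x0E25E
One's-complement sum = 0xE25E.
Checksum = ~0xE25E & 0xFFFF = 0x1DA1.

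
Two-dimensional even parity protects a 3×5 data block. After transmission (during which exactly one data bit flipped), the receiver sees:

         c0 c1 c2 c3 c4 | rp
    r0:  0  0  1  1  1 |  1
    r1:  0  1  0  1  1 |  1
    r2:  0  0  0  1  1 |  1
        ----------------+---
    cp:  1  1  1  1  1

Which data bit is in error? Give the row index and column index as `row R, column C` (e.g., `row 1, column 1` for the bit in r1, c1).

row 2, column 0

Recompute each row's even parity and compare to rp:
  r0: data parity 1, sent rp 1 → ok
  r1: data parity 1, sent rp 1 → ok
  r2: data parity 0, sent rp 1 → mismatch
Recompute each column's even parity and compare to cp:
  c0: data parity 0, sent cp 1 → mismatch
  c1: data parity 1, sent cp 1 → ok
  c2: data parity 1, sent cp 1 → ok
  c3: data parity 1, sent cp 1 → ok
  c4: data parity 1, sent cp 1 → ok
Exactly one row (r2) and one column (c0) fail → the flipped bit is at their intersection.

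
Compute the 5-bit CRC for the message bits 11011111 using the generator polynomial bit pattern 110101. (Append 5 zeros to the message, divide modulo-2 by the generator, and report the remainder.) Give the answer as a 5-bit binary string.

11100

Append 5 zeros: 1101111100000. Divide by 110101 (XOR where the leading bit is 1):
  pos 0: 110111 XOR 110101 = 000010
  pos 4: 101100 XOR 110101 = 011001
  pos 5: 110010 XOR 110101 = 000111
Remainder (last 5 bits) = 11100. This is the CRC / FCS.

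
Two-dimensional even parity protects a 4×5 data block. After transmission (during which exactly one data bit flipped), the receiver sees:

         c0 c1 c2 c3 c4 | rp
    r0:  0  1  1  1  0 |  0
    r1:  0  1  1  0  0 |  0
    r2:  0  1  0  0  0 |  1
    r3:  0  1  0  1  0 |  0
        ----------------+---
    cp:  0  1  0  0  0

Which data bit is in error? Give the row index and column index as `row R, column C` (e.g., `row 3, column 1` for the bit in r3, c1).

Recompute each row's even parity and compare to rp:
  r0: data parity 1, sent rp 0 → mismatch
  r1: data parity 0, sent rp 0 → ok
  r2: data parity 1, sent rp 1 → ok
  r3: data parity 0, sent rp 0 → ok
Recompute each column's even parity and compare to cp:
  c0: data parity 0, sent cp 0 → ok
  c1: data parity 0, sent cp 1 → mismatch
  c2: data parity 0, sent cp 0 → ok
  c3: data parity 0, sent cp 0 → ok
  c4: data parity 0, sent cp 0 → ok
Exactly one row (r0) and one column (c1) fail → the flipped bit is at their intersection.

row 0, column 1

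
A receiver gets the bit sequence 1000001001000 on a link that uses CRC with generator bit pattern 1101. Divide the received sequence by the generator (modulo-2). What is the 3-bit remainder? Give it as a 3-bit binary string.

000

Modulo-2 division of 1000001001000 by 1101:
  pos 0: 1000 XOR 1101 = 0101
  pos 1: 1010 XOR 1101 = 0111
  pos 2: 1110 XOR 1101 = 0011
  pos 4: 1110 XOR 1101 = 0011
  pos 6: 1101 XOR 1101 = 0000
Remainder = 000 (zero — the frame passes the CRC check).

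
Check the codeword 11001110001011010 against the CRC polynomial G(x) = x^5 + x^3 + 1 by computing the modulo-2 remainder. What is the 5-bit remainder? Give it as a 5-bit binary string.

00000

Modulo-2 division of 11001110001011010 by 101001:
  pos 0: 110011 XOR 101001 = 011010
  pos 1: 110101 XOR 101001 = 011100
  pos 2: 111000 XOR 101001 = 010001
  pos 3: 100010 XOR 101001 = 001011
  pos 5: 101101 XOR 101001 = 000100
  pos 8: 100011 XOR 101001 = 001010
  pos 10: 101001 XOR 101001 = 000000
Remainder = 00000 (zero — the frame passes the CRC check).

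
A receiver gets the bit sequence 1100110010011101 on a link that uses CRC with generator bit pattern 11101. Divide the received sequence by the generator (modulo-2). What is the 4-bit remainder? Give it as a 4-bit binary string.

Modulo-2 division of 1100110010011101 by 11101:
  pos 0: 11001 XOR 11101 = 00100
  pos 2: 10010 XOR 11101 = 01111
  pos 3: 11110 XOR 11101 = 00011
  pos 6: 11100 XOR 11101 = 00001
  pos 10: 11110 XOR 11101 = 00011
Remainder = 0111 (nonzero — an error is detected).

0111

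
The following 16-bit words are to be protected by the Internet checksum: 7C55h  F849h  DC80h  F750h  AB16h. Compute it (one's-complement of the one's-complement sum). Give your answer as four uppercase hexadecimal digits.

One's-complement addition (fold any carry out of bit 15 back into bit 0):
  0x7C55 + 0xF849 = 0x1749E → wrap carry → 0x749F
  0x749F + 0xDC80 = 0x1511F → wrap carry → 0x5120
  0x5120 + 0xF750 = 0x14870 → wrap carry → 0x4871
  0x4871 + 0xAB16 = 0x0F387
One's-complement sum = 0xF387.
Checksum = ~0xF387 & 0xFFFF = 0x0C78.

0C78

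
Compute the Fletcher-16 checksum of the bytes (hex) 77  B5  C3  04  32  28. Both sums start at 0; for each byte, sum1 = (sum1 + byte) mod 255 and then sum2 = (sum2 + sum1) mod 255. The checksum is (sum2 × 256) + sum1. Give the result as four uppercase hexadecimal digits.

Running sums (mod 255):
  after byte 0 (77): sum1=119, sum2=119
  after byte 1 (B5): sum1=45, sum2=164
  after byte 2 (C3): sum1=240, sum2=149
  after byte 3 (04): sum1=244, sum2=138
  after byte 4 (32): sum1=39, sum2=177
  after byte 5 (28): sum1=79, sum2=1
Checksum = sum2·256 + sum1 = 1·256 + 79 = 335 = 0x014F.

014F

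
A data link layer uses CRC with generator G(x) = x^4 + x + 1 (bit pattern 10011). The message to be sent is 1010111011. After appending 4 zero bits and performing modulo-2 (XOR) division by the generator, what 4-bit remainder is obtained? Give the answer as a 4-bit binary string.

0010

Append 4 zeros: 10101110110000. Divide by 10011 (XOR where the leading bit is 1):
  pos 0: 10101 XOR 10011 = 00110
  pos 2: 11011 XOR 10011 = 01000
  pos 3: 10000 XOR 10011 = 00011
  pos 6: 11110 XOR 10011 = 01101
  pos 7: 11010 XOR 10011 = 01001
  pos 8: 10010 XOR 10011 = 00001
Remainder (last 4 bits) = 0010. This is the CRC / FCS.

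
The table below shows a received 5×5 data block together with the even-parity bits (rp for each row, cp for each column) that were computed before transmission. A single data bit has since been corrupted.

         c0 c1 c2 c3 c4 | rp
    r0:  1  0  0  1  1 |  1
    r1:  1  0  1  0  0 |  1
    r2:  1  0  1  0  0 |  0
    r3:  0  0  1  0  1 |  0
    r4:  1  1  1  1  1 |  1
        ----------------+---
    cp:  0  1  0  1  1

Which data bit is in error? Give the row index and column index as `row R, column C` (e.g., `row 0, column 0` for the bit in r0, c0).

Recompute each row's even parity and compare to rp:
  r0: data parity 1, sent rp 1 → ok
  r1: data parity 0, sent rp 1 → mismatch
  r2: data parity 0, sent rp 0 → ok
  r3: data parity 0, sent rp 0 → ok
  r4: data parity 1, sent rp 1 → ok
Recompute each column's even parity and compare to cp:
  c0: data parity 0, sent cp 0 → ok
  c1: data parity 1, sent cp 1 → ok
  c2: data parity 0, sent cp 0 → ok
  c3: data parity 0, sent cp 1 → mismatch
  c4: data parity 1, sent cp 1 → ok
Exactly one row (r1) and one column (c3) fail → the flipped bit is at their intersection.

row 1, column 3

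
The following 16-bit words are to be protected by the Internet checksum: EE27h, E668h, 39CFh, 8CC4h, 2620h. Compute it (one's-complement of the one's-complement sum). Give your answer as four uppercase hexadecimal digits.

3EBB

One's-complement addition (fold any carry out of bit 15 back into bit 0):
  0xEE27 + 0xE668 = 0x1D48F → wrap carry → 0xD490
  0xD490 + 0x39CF = 0x10E5F → wrap carry → 0x0E60
  0x0E60 + 0x8CC4 = 0x09B24
  0x9B24 + 0x2620 = 0x0C144
One's-complement sum = 0xC144.
Checksum = ~0xC144 & 0xFFFF = 0x3EBB.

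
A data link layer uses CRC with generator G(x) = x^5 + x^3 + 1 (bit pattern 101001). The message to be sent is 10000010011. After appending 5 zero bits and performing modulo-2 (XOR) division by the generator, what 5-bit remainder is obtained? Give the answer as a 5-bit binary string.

Append 5 zeros: 1000001001100000. Divide by 101001 (XOR where the leading bit is 1):
  pos 0: 100000 XOR 101001 = 001001
  pos 2: 100110 XOR 101001 = 001111
  pos 4: 111101 XOR 101001 = 010100
  pos 5: 101001 XOR 101001 = 000000
Remainder (last 5 bits) = 00000. This is the CRC / FCS.

00000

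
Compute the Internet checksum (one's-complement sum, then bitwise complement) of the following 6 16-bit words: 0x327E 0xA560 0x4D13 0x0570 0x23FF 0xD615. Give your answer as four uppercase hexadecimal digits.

DB88

One's-complement addition (fold any carry out of bit 15 back into bit 0):
  0x327E + 0xA560 = 0x0D7DE
  0xD7DE + 0x4D13 = 0x124F1 → wrap carry → 0x24F2
  0x24F2 + 0x0570 = 0x02A62
  0x2A62 + 0x23FF = 0x04E61
  0x4E61 + 0xD615 = 0x12476 → wrap carry → 0x2477
One's-complement sum = 0x2477.
Checksum = ~0x2477 & 0xFFFF = 0xDB88.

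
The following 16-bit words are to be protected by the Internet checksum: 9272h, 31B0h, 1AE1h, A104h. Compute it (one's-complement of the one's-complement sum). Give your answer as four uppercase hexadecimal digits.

One's-complement addition (fold any carry out of bit 15 back into bit 0):
  0x9272 + 0x31B0 = 0x0C422
  0xC422 + 0x1AE1 = 0x0DF03
  0xDF03 + 0xA104 = 0x18007 → wrap carry → 0x8008
One's-complement sum = 0x8008.
Checksum = ~0x8008 & 0xFFFF = 0x7FF7.

7FF7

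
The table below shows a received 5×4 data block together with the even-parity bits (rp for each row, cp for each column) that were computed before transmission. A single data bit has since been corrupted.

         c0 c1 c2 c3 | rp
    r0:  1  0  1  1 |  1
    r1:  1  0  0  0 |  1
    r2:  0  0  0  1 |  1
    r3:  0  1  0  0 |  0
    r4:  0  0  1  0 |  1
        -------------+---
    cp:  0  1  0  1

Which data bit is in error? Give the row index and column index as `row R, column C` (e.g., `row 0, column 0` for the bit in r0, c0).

Recompute each row's even parity and compare to rp:
  r0: data parity 1, sent rp 1 → ok
  r1: data parity 1, sent rp 1 → ok
  r2: data parity 1, sent rp 1 → ok
  r3: data parity 1, sent rp 0 → mismatch
  r4: data parity 1, sent rp 1 → ok
Recompute each column's even parity and compare to cp:
  c0: data parity 0, sent cp 0 → ok
  c1: data parity 1, sent cp 1 → ok
  c2: data parity 0, sent cp 0 → ok
  c3: data parity 0, sent cp 1 → mismatch
Exactly one row (r3) and one column (c3) fail → the flipped bit is at their intersection.

row 3, column 3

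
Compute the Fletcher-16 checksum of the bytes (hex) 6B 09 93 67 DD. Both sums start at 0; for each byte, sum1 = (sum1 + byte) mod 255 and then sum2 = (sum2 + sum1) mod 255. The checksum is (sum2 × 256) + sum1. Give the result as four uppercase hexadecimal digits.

Running sums (mod 255):
  after byte 0 (6B): sum1=107, sum2=107
  after byte 1 (09): sum1=116, sum2=223
  after byte 2 (93): sum1=8, sum2=231
  after byte 3 (67): sum1=111, sum2=87
  after byte 4 (DD): sum1=77, sum2=164
Checksum = sum2·256 + sum1 = 164·256 + 77 = 42061 = 0xA44D.

A44D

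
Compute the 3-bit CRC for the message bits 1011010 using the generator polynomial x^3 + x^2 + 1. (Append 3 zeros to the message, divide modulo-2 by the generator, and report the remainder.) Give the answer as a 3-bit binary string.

Append 3 zeros: 1011010000. Divide by 1101 (XOR where the leading bit is 1):
  pos 0: 1011 XOR 1101 = 0110
  pos 1: 1100 XOR 1101 = 0001
  pos 4: 1100 XOR 1101 = 0001
Remainder (last 3 bits) = 100. This is the CRC / FCS.

100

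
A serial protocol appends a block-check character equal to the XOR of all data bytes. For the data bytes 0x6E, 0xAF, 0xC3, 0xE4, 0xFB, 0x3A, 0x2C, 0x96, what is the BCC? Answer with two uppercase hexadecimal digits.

9D

XOR the bytes together:
  start with 0x6E
  0x6E ⊕ 0xAF = 0xC1
  0xC1 ⊕ 0xC3 = 0x02
  0x02 ⊕ 0xE4 = 0xE6
  0xE6 ⊕ 0xFB = 0x1D
  0x1D ⊕ 0x3A = 0x27
  0x27 ⊕ 0x2C = 0x0B
  0x0B ⊕ 0x96 = 0x9D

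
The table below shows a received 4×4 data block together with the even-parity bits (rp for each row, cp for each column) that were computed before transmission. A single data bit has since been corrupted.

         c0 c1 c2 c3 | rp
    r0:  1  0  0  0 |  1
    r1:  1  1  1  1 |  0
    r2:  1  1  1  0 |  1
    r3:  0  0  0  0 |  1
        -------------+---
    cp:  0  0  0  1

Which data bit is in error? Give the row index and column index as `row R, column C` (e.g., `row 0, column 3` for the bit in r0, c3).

row 3, column 0

Recompute each row's even parity and compare to rp:
  r0: data parity 1, sent rp 1 → ok
  r1: data parity 0, sent rp 0 → ok
  r2: data parity 1, sent rp 1 → ok
  r3: data parity 0, sent rp 1 → mismatch
Recompute each column's even parity and compare to cp:
  c0: data parity 1, sent cp 0 → mismatch
  c1: data parity 0, sent cp 0 → ok
  c2: data parity 0, sent cp 0 → ok
  c3: data parity 1, sent cp 1 → ok
Exactly one row (r3) and one column (c0) fail → the flipped bit is at their intersection.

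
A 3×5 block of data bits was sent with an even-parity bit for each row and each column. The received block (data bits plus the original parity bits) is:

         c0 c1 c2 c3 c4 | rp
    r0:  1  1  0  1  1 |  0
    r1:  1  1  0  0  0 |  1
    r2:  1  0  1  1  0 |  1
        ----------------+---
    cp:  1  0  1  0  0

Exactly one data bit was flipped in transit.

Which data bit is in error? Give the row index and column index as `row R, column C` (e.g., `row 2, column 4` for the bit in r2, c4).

row 1, column 4

Recompute each row's even parity and compare to rp:
  r0: data parity 0, sent rp 0 → ok
  r1: data parity 0, sent rp 1 → mismatch
  r2: data parity 1, sent rp 1 → ok
Recompute each column's even parity and compare to cp:
  c0: data parity 1, sent cp 1 → ok
  c1: data parity 0, sent cp 0 → ok
  c2: data parity 1, sent cp 1 → ok
  c3: data parity 0, sent cp 0 → ok
  c4: data parity 1, sent cp 0 → mismatch
Exactly one row (r1) and one column (c4) fail → the flipped bit is at their intersection.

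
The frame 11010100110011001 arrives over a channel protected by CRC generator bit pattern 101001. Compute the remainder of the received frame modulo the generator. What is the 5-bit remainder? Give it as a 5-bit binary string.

Modulo-2 division of 11010100110011001 by 101001:
  pos 0: 110101 XOR 101001 = 011100
  pos 1: 111000 XOR 101001 = 010001
  pos 2: 100010 XOR 101001 = 001011
  pos 4: 101111 XOR 101001 = 000110
  pos 7: 110001 XOR 101001 = 011000
  pos 8: 110001 XOR 101001 = 011000
  pos 9: 110000 XOR 101001 = 011001
  pos 10: 110010 XOR 101001 = 011011
  pos 11: 110111 XOR 101001 = 011110
Remainder = 11110 (nonzero — an error is detected).

11110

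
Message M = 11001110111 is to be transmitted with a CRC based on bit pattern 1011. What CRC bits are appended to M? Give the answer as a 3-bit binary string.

111

Append 3 zeros: 11001110111000. Divide by 1011 (XOR where the leading bit is 1):
  pos 0: 1100 XOR 1011 = 0111
  pos 1: 1111 XOR 1011 = 0100
  pos 2: 1001 XOR 1011 = 0010
  pos 4: 1010 XOR 1011 = 0001
  pos 7: 1111 XOR 1011 = 0100
  pos 8: 1000 XOR 1011 = 0011
  pos 10: 1100 XOR 1011 = 0111
Remainder (last 3 bits) = 111. This is the CRC / FCS.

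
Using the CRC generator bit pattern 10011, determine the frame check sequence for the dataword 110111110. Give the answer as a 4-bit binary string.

1111

Append 4 zeros: 1101111100000. Divide by 10011 (XOR where the leading bit is 1):
  pos 0: 11011 XOR 10011 = 01000
  pos 1: 10001 XOR 10011 = 00010
  pos 4: 10110 XOR 10011 = 00101
  pos 6: 10100 XOR 10011 = 00111
  pos 8: 11100 XOR 10011 = 01111
Remainder (last 4 bits) = 1111. This is the CRC / FCS.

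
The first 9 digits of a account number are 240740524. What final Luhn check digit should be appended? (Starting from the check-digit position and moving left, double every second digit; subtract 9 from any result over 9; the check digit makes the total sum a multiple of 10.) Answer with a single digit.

6

Partial digits right→left: 4 2 5 0 4 7 0 4 2
Double every second digit counting from the check-digit position (so the 1st, 3rd, 5th, ... of the partial from the right).
  doubled (with −9 where >9): 8 1 8 0 4 → sum 21
  kept as-is: 2 0 7 4 → sum 13
Total = 21 + 13 = 34.
Check digit = (10 − (34 mod 10)) mod 10 = 6.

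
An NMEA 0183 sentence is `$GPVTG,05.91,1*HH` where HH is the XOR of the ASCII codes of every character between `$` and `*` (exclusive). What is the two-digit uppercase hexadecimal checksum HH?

XOR the ASCII codes of the payload characters:
  'G' = 0x47 → acc = 0x47
  'P' = 0x50 → acc = 0x17
  'V' = 0x56 → acc = 0x41
  'T' = 0x54 → acc = 0x15
  'G' = 0x47 → acc = 0x52
  ',' = 0x2C → acc = 0x7E
  '0' = 0x30 → acc = 0x4E
  '5' = 0x35 → acc = 0x7B
  '.' = 0x2E → acc = 0x55
  '9' = 0x39 → acc = 0x6C
  '1' = 0x31 → acc = 0x5D
  ',' = 0x2C → acc = 0x71
  '1' = 0x31 → acc = 0x40
Checksum = 0x40.

40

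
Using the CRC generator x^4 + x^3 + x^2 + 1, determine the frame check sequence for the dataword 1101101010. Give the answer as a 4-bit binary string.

Append 4 zeros: 11011010100000. Divide by 11101 (XOR where the leading bit is 1):
  pos 0: 11011 XOR 11101 = 00110
  pos 2: 11001 XOR 11101 = 00100
  pos 4: 10001 XOR 11101 = 01100
  pos 5: 11000 XOR 11101 = 00101
  pos 7: 10100 XOR 11101 = 01001
  pos 8: 10010 XOR 11101 = 01111
  pos 9: 11110 XOR 11101 = 00011
Remainder (last 4 bits) = 0011. This is the CRC / FCS.

0011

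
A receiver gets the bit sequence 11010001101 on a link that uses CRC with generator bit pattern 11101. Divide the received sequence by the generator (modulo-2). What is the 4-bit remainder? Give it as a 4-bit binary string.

Modulo-2 division of 11010001101 by 11101:
  pos 0: 11010 XOR 11101 = 00111
  pos 2: 11100 XOR 11101 = 00001
  pos 6: 11101 XOR 11101 = 00000
Remainder = 0000 (zero — the frame passes the CRC check).

0000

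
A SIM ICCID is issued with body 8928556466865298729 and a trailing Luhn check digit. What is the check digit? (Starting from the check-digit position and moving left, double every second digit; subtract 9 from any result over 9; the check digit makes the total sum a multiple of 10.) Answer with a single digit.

1

Partial digits right→left: 9 2 7 8 9 2 5 6 8 6 6 4 6 5 5 8 2 9 8
Double every second digit counting from the check-digit position (so the 1st, 3rd, 5th, ... of the partial from the right).
  doubled (with −9 where >9): 9 5 9 1 7 3 3 1 4 7 → sum 49
  kept as-is: 2 8 2 6 6 4 5 8 9 → sum 50
Total = 49 + 50 = 99.
Check digit = (10 − (99 mod 10)) mod 10 = 1.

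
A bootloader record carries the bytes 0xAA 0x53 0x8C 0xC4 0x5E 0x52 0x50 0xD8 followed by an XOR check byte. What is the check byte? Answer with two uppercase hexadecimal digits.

XOR the bytes together:
  start with 0xAA
  0xAA ⊕ 0x53 = 0xF9
  0xF9 ⊕ 0x8C = 0x75
  0x75 ⊕ 0xC4 = 0xB1
  0xB1 ⊕ 0x5E = 0xEF
  0xEF ⊕ 0x52 = 0xBD
  0xBD ⊕ 0x50 = 0xED
  0xED ⊕ 0xD8 = 0x35

35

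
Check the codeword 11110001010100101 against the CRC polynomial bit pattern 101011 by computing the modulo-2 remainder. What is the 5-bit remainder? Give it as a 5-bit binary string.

Modulo-2 division of 11110001010100101 by 101011:
  pos 0: 111100 XOR 101011 = 010111
  pos 1: 101110 XOR 101011 = 000101
  pos 4: 101101 XOR 101011 = 000110
  pos 7: 110010 XOR 101011 = 011001
  pos 8: 110010 XOR 101011 = 011001
  pos 9: 110011 XOR 101011 = 011000
  pos 10: 110000 XOR 101011 = 011011
  pos 11: 110111 XOR 101011 = 011100
Remainder = 11100 (nonzero — an error is detected).

11100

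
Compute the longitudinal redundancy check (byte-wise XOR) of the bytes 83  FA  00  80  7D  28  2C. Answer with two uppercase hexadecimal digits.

XOR the bytes together:
  start with 0x83
  0x83 ⊕ 0xFA = 0x79
  0x79 ⊕ 0x00 = 0x79
  0x79 ⊕ 0x80 = 0xF9
  0xF9 ⊕ 0x7D = 0x84
  0x84 ⊕ 0x28 = 0xAC
  0xAC ⊕ 0x2C = 0x80

80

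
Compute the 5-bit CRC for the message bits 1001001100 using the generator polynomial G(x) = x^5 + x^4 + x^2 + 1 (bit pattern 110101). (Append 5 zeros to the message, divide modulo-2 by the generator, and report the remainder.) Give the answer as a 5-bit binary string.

Append 5 zeros: 100100110000000. Divide by 110101 (XOR where the leading bit is 1):
  pos 0: 100100 XOR 110101 = 010001
  pos 1: 100011 XOR 110101 = 010110
  pos 2: 101101 XOR 110101 = 011000
  pos 3: 110000 XOR 110101 = 000101
  pos 6: 101000 XOR 110101 = 011101
  pos 7: 111010 XOR 110101 = 001111
  pos 9: 111100 XOR 110101 = 001001
Remainder (last 5 bits) = 01001. This is the CRC / FCS.

01001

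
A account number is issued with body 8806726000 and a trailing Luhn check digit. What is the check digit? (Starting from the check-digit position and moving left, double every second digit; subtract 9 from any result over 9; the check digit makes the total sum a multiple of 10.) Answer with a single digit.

5

Partial digits right→left: 0 0 0 6 2 7 6 0 8 8
Double every second digit counting from the check-digit position (so the 1st, 3rd, 5th, ... of the partial from the right).
  doubled (with −9 where >9): 0 0 4 3 7 → sum 14
  kept as-is: 0 6 7 0 8 → sum 21
Total = 14 + 21 = 35.
Check digit = (10 − (35 mod 10)) mod 10 = 5.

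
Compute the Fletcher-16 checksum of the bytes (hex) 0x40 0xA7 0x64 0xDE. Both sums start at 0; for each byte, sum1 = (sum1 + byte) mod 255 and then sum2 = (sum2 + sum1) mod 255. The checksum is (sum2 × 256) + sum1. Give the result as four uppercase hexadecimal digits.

9F2B

Running sums (mod 255):
  after byte 0 (0x40): sum1=64, sum2=64
  after byte 1 (0xA7): sum1=231, sum2=40
  after byte 2 (0x64): sum1=76, sum2=116
  after byte 3 (0xDE): sum1=43, sum2=159
Checksum = sum2·256 + sum1 = 159·256 + 43 = 40747 = 0x9F2B.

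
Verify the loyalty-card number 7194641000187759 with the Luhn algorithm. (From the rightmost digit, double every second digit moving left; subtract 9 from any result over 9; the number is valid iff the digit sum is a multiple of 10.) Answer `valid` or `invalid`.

From the right, keep odd positions and double even positions (subtract 9 from any doubled value over 9):
  doubled (positions 2,4,...): 1 5 2 0 2 3 9 5 → sum 27
  kept (positions 1,3,...): 9 7 8 0 0 4 4 1 → sum 33
Total = 60.
60 mod 10 = 0, so the number is valid.

valid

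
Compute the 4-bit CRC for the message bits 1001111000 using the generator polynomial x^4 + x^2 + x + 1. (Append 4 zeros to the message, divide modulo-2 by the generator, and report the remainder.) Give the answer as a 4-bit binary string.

0100

Append 4 zeros: 10011110000000. Divide by 10111 (XOR where the leading bit is 1):
  pos 0: 10011 XOR 10111 = 00100
  pos 2: 10011 XOR 10111 = 00100
  pos 4: 10000 XOR 10111 = 00111
  pos 6: 11100 XOR 10111 = 01011
  pos 7: 10110 XOR 10111 = 00001
Remainder (last 4 bits) = 0100. This is the CRC / FCS.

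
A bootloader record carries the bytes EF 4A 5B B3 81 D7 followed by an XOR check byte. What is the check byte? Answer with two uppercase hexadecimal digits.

XOR the bytes together:
  start with 0xEF
  0xEF ⊕ 0x4A = 0xA5
  0xA5 ⊕ 0x5B = 0xFE
  0xFE ⊕ 0xB3 = 0x4D
  0x4D ⊕ 0x81 = 0xCC
  0xCC ⊕ 0xD7 = 0x1B

1B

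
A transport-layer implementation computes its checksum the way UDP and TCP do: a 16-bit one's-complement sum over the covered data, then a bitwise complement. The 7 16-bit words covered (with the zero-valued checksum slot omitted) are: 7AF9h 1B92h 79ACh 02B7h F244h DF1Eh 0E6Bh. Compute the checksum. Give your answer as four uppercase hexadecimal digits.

One's-complement addition (fold any carry out of bit 15 back into bit 0):
  0x7AF9 + 0x1B92 = 0x0968B
  0x968B + 0x79AC = 0x11037 → wrap carry → 0x1038
  0x1038 + 0x02B7 = 0x012EF
  0x12EF + 0xF244 = 0x10533 → wrap carry → 0x0534
  0x0534 + 0xDF1E = 0x0E452
  0xE452 + 0x0E6B = 0x0F2BD
One's-complement sum = 0xF2BD.
Checksum = ~0xF2BD & 0xFFFF = 0x0D42.

0D42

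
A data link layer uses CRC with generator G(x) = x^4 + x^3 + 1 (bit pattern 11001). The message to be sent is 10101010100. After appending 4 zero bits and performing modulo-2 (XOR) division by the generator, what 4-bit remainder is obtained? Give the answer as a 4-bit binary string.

Append 4 zeros: 101010101000000. Divide by 11001 (XOR where the leading bit is 1):
  pos 0: 10101 XOR 11001 = 01100
  pos 1: 11000 XOR 11001 = 00001
  pos 5: 11010 XOR 11001 = 00011
  pos 8: 11000 XOR 11001 = 00001
Remainder (last 4 bits) = 0100. This is the CRC / FCS.

0100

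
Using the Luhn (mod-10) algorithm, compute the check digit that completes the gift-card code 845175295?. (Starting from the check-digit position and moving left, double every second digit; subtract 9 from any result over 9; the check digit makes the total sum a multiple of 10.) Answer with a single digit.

3

Partial digits right→left: 5 9 2 5 7 1 5 4 8
Double every second digit counting from the check-digit position (so the 1st, 3rd, 5th, ... of the partial from the right).
  doubled (with −9 where >9): 1 4 5 1 7 → sum 18
  kept as-is: 9 5 1 4 → sum 19
Total = 18 + 19 = 37.
Check digit = (10 − (37 mod 10)) mod 10 = 3.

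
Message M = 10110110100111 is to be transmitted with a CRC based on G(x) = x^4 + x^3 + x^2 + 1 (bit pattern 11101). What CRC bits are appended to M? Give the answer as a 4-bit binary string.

0001

Append 4 zeros: 101101101001110000. Divide by 11101 (XOR where the leading bit is 1):
  pos 0: 10110 XOR 11101 = 01011
  pos 1: 10111 XOR 11101 = 01010
  pos 2: 10101 XOR 11101 = 01000
  pos 3: 10000 XOR 11101 = 01101
  pos 4: 11011 XOR 11101 = 00110
  pos 6: 11000 XOR 11101 = 00101
  pos 8: 10111 XOR 11101 = 01010
  pos 9: 10101 XOR 11101 = 01000
  pos 10: 10000 XOR 11101 = 01101
  pos 11: 11010 XOR 11101 = 00111
  pos 13: 11100 XOR 11101 = 00001
Remainder (last 4 bits) = 0001. This is the CRC / FCS.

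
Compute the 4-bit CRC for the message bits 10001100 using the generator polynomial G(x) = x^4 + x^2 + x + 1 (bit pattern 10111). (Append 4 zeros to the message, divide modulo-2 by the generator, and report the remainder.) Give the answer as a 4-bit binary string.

1101

Append 4 zeros: 100011000000. Divide by 10111 (XOR where the leading bit is 1):
  pos 0: 10001 XOR 10111 = 00110
  pos 2: 11010 XOR 10111 = 01101
  pos 3: 11010 XOR 10111 = 01101
  pos 4: 11010 XOR 10111 = 01101
  pos 5: 11010 XOR 10111 = 01101
  pos 6: 11010 XOR 10111 = 01101
  pos 7: 11010 XOR 10111 = 01101
Remainder (last 4 bits) = 1101. This is the CRC / FCS.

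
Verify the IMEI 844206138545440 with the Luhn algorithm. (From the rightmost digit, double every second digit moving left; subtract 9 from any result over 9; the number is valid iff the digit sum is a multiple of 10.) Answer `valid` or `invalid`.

valid

From the right, keep odd positions and double even positions (subtract 9 from any doubled value over 9):
  doubled (positions 2,4,...): 8 1 1 6 3 4 8 → sum 31
  kept (positions 1,3,...): 0 4 4 8 1 0 4 8 → sum 29
Total = 60.
60 mod 10 = 0, so the number is valid.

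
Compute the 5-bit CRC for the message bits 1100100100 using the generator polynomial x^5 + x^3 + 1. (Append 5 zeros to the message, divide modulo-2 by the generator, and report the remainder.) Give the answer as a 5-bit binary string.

01000

Append 5 zeros: 110010010000000. Divide by 101001 (XOR where the leading bit is 1):
  pos 0: 110010 XOR 101001 = 011011
  pos 1: 110110 XOR 101001 = 011111
  pos 2: 111111 XOR 101001 = 010110
  pos 3: 101100 XOR 101001 = 000101
  pos 6: 101000 XOR 101001 = 000001
Remainder (last 5 bits) = 01000. This is the CRC / FCS.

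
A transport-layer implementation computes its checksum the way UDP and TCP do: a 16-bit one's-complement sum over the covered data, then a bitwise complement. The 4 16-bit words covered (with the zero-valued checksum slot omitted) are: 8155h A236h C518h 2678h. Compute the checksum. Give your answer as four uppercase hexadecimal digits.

One's-complement addition (fold any carry out of bit 15 back into bit 0):
  0x8155 + 0xA236 = 0x1238B → wrap carry → 0x238C
  0x238C + 0xC518 = 0x0E8A4
  0xE8A4 + 0x2678 = 0x10F1C → wrap carry → 0x0F1D
One's-complement sum = 0x0F1D.
Checksum = ~0x0F1D & 0xFFFF = 0xF0E2.

F0E2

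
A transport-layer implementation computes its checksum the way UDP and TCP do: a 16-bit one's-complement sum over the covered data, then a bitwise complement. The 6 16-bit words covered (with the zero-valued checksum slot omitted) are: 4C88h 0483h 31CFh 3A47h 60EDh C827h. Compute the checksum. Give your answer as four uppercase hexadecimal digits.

19C9

One's-complement addition (fold any carry out of bit 15 back into bit 0):
  0x4C88 + 0x0483 = 0x0510B
  0x510B + 0x31CF = 0x082DA
  0x82DA + 0x3A47 = 0x0BD21
  0xBD21 + 0x60ED = 0x11E0E → wrap carry → 0x1E0F
  0x1E0F + 0xC827 = 0x0E636
One's-complement sum = 0xE636.
Checksum = ~0xE636 & 0xFFFF = 0x19C9.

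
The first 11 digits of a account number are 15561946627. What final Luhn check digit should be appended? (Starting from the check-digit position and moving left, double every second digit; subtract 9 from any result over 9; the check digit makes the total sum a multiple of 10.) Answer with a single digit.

1

Partial digits right→left: 7 2 6 6 4 9 1 6 5 5 1
Double every second digit counting from the check-digit position (so the 1st, 3rd, 5th, ... of the partial from the right).
  doubled (with −9 where >9): 5 3 8 2 1 2 → sum 21
  kept as-is: 2 6 9 6 5 → sum 28
Total = 21 + 28 = 49.
Check digit = (10 − (49 mod 10)) mod 10 = 1.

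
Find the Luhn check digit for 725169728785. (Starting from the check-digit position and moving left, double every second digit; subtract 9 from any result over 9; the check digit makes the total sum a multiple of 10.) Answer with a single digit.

Partial digits right→left: 5 8 7 8 2 7 9 6 1 5 2 7
Double every second digit counting from the check-digit position (so the 1st, 3rd, 5th, ... of the partial from the right).
  doubled (with −9 where >9): 1 5 4 9 2 4 → sum 25
  kept as-is: 8 8 7 6 5 7 → sum 41
Total = 25 + 41 = 66.
Check digit = (10 − (66 mod 10)) mod 10 = 4.

4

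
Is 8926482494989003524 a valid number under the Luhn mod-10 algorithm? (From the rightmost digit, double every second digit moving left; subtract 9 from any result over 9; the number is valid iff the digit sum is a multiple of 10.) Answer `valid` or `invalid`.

invalid

From the right, keep odd positions and double even positions (subtract 9 from any doubled value over 9):
  doubled (positions 2,4,...): 4 6 0 7 8 8 7 3 9 → sum 52
  kept (positions 1,3,...): 4 5 0 9 9 9 2 4 2 8 → sum 52
Total = 104.
104 mod 10 = 4, so the number is invalid.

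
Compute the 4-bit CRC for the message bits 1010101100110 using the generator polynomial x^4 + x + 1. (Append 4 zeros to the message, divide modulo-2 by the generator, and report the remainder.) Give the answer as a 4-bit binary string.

Append 4 zeros: 10101011001100000. Divide by 10011 (XOR where the leading bit is 1):
  pos 0: 10101 XOR 10011 = 00110
  pos 2: 11001 XOR 10011 = 01010
  pos 3: 10101 XOR 10011 = 00110
  pos 5: 11000 XOR 10011 = 01011
  pos 6: 10111 XOR 10011 = 00100
  pos 8: 10010 XOR 10011 = 00001
  pos 12: 10000 XOR 10011 = 00011
Remainder (last 4 bits) = 0011. This is the CRC / FCS.

0011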